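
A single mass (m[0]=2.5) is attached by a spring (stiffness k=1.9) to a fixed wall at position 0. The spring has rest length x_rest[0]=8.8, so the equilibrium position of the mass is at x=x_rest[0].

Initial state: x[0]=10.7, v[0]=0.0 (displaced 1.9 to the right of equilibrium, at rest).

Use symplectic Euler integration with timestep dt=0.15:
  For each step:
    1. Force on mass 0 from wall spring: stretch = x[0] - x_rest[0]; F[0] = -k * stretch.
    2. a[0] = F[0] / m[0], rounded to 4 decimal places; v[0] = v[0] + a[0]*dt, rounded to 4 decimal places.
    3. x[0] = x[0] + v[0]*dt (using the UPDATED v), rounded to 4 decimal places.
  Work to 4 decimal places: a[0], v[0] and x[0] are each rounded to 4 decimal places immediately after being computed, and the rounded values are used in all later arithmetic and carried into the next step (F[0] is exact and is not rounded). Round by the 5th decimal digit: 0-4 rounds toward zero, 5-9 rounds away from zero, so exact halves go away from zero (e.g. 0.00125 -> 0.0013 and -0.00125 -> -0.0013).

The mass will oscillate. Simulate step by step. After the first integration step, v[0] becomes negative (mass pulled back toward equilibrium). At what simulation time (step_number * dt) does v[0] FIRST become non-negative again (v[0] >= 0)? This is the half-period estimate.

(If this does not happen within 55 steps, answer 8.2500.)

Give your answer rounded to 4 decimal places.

Answer: 3.7500

Derivation:
Step 0: x=[10.7000] v=[0.0000]
Step 1: x=[10.6675] v=[-0.2166]
Step 2: x=[10.6031] v=[-0.4295]
Step 3: x=[10.5078] v=[-0.6351]
Step 4: x=[10.3833] v=[-0.8298]
Step 5: x=[10.2318] v=[-1.0103]
Step 6: x=[10.0558] v=[-1.1735]
Step 7: x=[9.8583] v=[-1.3167]
Step 8: x=[9.6427] v=[-1.4373]
Step 9: x=[9.4127] v=[-1.5334]
Step 10: x=[9.1722] v=[-1.6033]
Step 11: x=[8.9253] v=[-1.6457]
Step 12: x=[8.6763] v=[-1.6600]
Step 13: x=[8.4294] v=[-1.6459]
Step 14: x=[8.1889] v=[-1.6036]
Step 15: x=[7.9588] v=[-1.5339]
Step 16: x=[7.7431] v=[-1.4380]
Step 17: x=[7.5455] v=[-1.3175]
Step 18: x=[7.3693] v=[-1.1745]
Step 19: x=[7.2176] v=[-1.0114]
Step 20: x=[7.0930] v=[-0.8310]
Step 21: x=[6.9975] v=[-0.6364]
Step 22: x=[6.9329] v=[-0.4309]
Step 23: x=[6.9002] v=[-0.2181]
Step 24: x=[6.9000] v=[-0.0015]
Step 25: x=[6.9323] v=[0.2151]
First v>=0 after going negative at step 25, time=3.7500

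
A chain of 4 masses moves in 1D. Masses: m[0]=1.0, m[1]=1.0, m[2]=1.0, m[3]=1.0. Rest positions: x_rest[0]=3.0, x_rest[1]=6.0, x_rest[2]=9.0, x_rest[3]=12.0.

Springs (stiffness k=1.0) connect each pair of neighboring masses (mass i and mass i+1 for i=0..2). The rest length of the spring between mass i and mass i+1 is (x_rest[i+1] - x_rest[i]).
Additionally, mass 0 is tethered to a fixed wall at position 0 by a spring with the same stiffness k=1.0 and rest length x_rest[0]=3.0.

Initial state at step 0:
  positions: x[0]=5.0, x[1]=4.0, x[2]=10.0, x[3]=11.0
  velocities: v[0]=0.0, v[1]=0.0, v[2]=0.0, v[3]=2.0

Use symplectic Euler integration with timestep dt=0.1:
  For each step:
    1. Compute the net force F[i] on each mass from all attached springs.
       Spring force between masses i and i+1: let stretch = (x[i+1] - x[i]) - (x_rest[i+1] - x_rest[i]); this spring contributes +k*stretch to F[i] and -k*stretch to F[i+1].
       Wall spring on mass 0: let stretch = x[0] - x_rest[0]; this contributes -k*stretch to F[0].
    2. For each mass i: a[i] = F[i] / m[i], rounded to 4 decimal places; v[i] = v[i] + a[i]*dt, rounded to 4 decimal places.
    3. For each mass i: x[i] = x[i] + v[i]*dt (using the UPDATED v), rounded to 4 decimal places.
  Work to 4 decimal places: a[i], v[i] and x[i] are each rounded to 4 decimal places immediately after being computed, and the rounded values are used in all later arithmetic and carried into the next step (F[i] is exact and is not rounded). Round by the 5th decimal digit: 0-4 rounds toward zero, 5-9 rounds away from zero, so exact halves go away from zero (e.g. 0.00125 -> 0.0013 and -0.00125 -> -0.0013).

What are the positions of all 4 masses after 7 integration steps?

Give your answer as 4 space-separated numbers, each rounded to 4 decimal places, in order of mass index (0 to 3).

Answer: 3.5465 5.6654 8.9298 12.7701

Derivation:
Step 0: x=[5.0000 4.0000 10.0000 11.0000] v=[0.0000 0.0000 0.0000 2.0000]
Step 1: x=[4.9400 4.0700 9.9500 11.2200] v=[-0.6000 0.7000 -0.5000 2.2000]
Step 2: x=[4.8219 4.2075 9.8539 11.4573] v=[-1.1810 1.3750 -0.9610 2.3730]
Step 3: x=[4.6494 4.4076 9.7174 11.7086] v=[-1.7246 2.0011 -1.3653 2.5127]
Step 4: x=[4.4280 4.6632 9.5477 11.9700] v=[-2.2137 2.5563 -1.6972 2.6136]
Step 5: x=[4.1647 4.9653 9.3534 12.2371] v=[-2.6330 3.0212 -1.9434 2.6714]
Step 6: x=[3.8678 5.3033 9.1440 12.5054] v=[-2.9694 3.3800 -2.0938 2.6830]
Step 7: x=[3.5465 5.6654 8.9298 12.7701] v=[-3.2126 3.6205 -2.1417 2.6469]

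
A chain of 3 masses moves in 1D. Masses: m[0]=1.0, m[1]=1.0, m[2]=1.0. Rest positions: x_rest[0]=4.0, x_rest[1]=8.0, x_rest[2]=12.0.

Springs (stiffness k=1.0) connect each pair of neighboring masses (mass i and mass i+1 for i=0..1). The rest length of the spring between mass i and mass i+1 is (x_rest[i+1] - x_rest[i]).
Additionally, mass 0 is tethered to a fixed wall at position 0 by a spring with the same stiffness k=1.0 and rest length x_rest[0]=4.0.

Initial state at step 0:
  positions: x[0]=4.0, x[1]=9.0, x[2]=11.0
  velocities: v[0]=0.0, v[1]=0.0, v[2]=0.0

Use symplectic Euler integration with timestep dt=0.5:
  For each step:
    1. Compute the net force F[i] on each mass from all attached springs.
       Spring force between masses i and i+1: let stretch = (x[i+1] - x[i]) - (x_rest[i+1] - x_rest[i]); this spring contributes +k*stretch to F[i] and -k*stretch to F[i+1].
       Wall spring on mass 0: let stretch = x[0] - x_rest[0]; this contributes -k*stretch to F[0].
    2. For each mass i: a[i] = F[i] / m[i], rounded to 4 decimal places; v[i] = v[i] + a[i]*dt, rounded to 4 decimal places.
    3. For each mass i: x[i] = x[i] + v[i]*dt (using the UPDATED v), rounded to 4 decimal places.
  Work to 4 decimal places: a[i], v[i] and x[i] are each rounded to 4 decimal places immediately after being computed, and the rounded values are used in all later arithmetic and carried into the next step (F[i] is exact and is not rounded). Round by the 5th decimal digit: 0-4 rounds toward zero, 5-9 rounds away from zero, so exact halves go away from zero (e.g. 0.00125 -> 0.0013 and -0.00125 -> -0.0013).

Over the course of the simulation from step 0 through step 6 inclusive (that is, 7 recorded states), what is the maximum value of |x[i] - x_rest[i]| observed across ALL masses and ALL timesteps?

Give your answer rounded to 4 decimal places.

Step 0: x=[4.0000 9.0000 11.0000] v=[0.0000 0.0000 0.0000]
Step 1: x=[4.2500 8.2500 11.5000] v=[0.5000 -1.5000 1.0000]
Step 2: x=[4.4375 7.3125 12.1875] v=[0.3750 -1.8750 1.3750]
Step 3: x=[4.2344 6.8750 12.6563] v=[-0.4063 -0.8750 0.9375]
Step 4: x=[3.6328 7.2227 12.6798] v=[-1.2032 0.6954 0.0469]
Step 5: x=[3.0205 8.0372 12.3390] v=[-1.2247 1.6290 -0.6817]
Step 6: x=[2.9072 8.6730 11.9227] v=[-0.2266 1.2716 -0.8326]
Max displacement = 1.1250

Answer: 1.1250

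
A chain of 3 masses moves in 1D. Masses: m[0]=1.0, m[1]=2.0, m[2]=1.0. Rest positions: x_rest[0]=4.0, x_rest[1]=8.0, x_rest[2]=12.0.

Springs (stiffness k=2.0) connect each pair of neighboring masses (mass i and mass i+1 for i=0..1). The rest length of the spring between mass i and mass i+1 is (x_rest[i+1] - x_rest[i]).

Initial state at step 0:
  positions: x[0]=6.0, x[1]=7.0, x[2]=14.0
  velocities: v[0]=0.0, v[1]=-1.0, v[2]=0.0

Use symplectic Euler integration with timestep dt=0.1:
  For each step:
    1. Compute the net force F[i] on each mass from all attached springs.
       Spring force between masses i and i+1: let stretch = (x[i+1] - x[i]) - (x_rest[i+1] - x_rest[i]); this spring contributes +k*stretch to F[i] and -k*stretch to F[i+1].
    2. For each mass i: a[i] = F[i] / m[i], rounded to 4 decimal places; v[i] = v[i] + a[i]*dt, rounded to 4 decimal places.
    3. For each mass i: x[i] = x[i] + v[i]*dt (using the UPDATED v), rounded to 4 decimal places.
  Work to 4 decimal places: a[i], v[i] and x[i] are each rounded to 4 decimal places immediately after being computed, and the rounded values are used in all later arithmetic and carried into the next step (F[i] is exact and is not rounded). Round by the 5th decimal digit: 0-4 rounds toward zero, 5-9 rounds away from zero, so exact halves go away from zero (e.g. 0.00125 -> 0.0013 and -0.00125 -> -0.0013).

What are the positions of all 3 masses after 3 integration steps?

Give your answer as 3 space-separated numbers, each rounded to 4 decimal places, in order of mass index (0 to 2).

Answer: 5.6440 7.0560 13.6440

Derivation:
Step 0: x=[6.0000 7.0000 14.0000] v=[0.0000 -1.0000 0.0000]
Step 1: x=[5.9400 6.9600 13.9400] v=[-0.6000 -0.4000 -0.6000]
Step 2: x=[5.8204 6.9796 13.8204] v=[-1.1960 0.1960 -1.1960]
Step 3: x=[5.6440 7.0560 13.6440] v=[-1.7642 0.7642 -1.7642]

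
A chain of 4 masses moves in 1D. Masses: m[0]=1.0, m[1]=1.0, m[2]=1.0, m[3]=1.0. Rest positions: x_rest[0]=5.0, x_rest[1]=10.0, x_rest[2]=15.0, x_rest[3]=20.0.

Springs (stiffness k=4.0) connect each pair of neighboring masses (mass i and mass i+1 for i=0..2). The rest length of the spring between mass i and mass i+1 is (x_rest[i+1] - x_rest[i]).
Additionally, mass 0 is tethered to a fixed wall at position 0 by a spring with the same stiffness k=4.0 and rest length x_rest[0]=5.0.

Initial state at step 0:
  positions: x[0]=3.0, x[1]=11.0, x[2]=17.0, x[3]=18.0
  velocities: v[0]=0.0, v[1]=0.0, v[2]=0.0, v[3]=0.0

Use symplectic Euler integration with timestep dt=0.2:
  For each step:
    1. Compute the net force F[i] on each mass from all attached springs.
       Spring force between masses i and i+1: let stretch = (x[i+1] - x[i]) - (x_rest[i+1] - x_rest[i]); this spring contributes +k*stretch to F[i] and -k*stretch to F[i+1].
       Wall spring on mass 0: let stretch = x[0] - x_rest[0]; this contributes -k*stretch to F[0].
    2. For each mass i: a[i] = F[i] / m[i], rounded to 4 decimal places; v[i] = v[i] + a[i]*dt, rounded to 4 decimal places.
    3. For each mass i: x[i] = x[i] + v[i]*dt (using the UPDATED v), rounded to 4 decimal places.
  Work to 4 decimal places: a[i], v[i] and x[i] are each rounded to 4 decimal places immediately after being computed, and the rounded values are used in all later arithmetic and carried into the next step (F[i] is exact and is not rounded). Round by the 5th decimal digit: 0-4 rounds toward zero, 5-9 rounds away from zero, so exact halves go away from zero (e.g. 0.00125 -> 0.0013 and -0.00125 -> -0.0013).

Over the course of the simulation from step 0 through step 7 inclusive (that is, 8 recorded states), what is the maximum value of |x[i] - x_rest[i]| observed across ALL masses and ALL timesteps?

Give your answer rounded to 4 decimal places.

Step 0: x=[3.0000 11.0000 17.0000 18.0000] v=[0.0000 0.0000 0.0000 0.0000]
Step 1: x=[3.8000 10.6800 16.2000 18.6400] v=[4.0000 -1.6000 -4.0000 3.2000]
Step 2: x=[5.0928 10.1424 14.9072 19.6896] v=[6.4640 -2.6880 -6.4640 5.2480]
Step 3: x=[6.3787 9.5592 13.6172 20.7740] v=[6.4294 -2.9158 -6.4499 5.4221]
Step 4: x=[7.1529 9.1164 12.8230 21.5133] v=[3.8708 -2.2138 -3.9709 3.6967]
Step 5: x=[7.0968 8.9525 12.8262 21.6622] v=[-0.2807 -0.8193 0.0161 0.7445]
Step 6: x=[6.2021 9.1115 13.6234 21.1973] v=[-4.4736 0.7951 3.9859 -2.3243]
Step 7: x=[4.7805 9.5269 14.9105 20.3206] v=[-7.1078 2.0771 6.4355 -4.3834]
Max displacement = 2.1770

Answer: 2.1770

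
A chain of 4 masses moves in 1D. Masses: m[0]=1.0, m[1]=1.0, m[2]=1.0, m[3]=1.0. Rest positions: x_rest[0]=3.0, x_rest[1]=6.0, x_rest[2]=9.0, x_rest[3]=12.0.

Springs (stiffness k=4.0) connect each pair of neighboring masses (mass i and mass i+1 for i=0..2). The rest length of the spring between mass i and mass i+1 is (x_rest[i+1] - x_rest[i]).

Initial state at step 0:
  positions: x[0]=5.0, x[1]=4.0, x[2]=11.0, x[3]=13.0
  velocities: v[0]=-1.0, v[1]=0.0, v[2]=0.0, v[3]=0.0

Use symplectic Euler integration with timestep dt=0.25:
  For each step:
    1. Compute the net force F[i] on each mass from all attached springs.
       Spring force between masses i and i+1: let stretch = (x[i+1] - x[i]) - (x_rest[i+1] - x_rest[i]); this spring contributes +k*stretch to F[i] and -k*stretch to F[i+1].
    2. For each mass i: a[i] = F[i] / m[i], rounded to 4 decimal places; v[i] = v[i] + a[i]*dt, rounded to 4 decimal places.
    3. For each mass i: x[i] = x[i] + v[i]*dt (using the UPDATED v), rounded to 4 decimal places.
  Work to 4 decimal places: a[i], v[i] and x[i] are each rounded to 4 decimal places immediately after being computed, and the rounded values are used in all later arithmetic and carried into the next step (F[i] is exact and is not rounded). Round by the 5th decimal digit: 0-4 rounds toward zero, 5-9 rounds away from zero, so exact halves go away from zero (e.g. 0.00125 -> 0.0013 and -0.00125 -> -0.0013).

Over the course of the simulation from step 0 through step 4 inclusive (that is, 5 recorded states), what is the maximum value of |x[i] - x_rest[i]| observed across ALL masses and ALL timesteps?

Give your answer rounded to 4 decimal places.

Step 0: x=[5.0000 4.0000 11.0000 13.0000] v=[-1.0000 0.0000 0.0000 0.0000]
Step 1: x=[3.7500 6.0000 9.7500 13.2500] v=[-5.0000 8.0000 -5.0000 1.0000]
Step 2: x=[2.3125 8.3750 8.4375 13.3750] v=[-5.7500 9.5000 -5.2500 0.5000]
Step 3: x=[1.6406 9.2500 8.3438 13.0156] v=[-2.6875 3.5000 -0.3750 -1.4375]
Step 4: x=[2.1211 7.9961 9.6446 12.2383] v=[1.9219 -5.0156 5.2030 -3.1093]
Max displacement = 3.2500

Answer: 3.2500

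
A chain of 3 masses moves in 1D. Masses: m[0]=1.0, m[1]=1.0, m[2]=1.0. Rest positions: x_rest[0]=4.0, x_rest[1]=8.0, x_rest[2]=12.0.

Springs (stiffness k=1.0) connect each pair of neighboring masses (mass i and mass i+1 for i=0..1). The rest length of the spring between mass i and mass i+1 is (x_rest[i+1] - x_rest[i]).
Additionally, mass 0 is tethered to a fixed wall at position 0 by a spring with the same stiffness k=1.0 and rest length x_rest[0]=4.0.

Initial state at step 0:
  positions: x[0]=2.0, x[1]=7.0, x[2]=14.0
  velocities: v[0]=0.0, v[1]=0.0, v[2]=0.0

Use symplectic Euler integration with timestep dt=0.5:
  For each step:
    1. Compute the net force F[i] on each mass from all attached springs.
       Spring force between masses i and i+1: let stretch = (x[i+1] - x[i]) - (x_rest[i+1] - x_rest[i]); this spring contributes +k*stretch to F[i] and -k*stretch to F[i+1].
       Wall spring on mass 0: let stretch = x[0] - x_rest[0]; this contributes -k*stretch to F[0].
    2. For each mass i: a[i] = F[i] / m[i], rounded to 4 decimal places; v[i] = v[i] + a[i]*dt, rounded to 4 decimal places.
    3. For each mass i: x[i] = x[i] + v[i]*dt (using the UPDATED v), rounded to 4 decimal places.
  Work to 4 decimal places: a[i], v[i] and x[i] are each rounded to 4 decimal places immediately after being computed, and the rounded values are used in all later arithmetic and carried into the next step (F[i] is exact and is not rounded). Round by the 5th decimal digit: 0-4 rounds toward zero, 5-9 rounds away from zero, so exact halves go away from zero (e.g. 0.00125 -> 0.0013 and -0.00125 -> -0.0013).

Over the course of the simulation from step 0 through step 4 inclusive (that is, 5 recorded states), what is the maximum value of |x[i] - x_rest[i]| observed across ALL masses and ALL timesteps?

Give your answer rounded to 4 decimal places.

Answer: 2.1915

Derivation:
Step 0: x=[2.0000 7.0000 14.0000] v=[0.0000 0.0000 0.0000]
Step 1: x=[2.7500 7.5000 13.2500] v=[1.5000 1.0000 -1.5000]
Step 2: x=[4.0000 8.2500 12.0625] v=[2.5000 1.5000 -2.3750]
Step 3: x=[5.3125 8.8907 10.9219] v=[2.6250 1.2813 -2.2813]
Step 4: x=[6.1915 9.1446 10.2735] v=[1.7579 0.5078 -1.2969]
Max displacement = 2.1915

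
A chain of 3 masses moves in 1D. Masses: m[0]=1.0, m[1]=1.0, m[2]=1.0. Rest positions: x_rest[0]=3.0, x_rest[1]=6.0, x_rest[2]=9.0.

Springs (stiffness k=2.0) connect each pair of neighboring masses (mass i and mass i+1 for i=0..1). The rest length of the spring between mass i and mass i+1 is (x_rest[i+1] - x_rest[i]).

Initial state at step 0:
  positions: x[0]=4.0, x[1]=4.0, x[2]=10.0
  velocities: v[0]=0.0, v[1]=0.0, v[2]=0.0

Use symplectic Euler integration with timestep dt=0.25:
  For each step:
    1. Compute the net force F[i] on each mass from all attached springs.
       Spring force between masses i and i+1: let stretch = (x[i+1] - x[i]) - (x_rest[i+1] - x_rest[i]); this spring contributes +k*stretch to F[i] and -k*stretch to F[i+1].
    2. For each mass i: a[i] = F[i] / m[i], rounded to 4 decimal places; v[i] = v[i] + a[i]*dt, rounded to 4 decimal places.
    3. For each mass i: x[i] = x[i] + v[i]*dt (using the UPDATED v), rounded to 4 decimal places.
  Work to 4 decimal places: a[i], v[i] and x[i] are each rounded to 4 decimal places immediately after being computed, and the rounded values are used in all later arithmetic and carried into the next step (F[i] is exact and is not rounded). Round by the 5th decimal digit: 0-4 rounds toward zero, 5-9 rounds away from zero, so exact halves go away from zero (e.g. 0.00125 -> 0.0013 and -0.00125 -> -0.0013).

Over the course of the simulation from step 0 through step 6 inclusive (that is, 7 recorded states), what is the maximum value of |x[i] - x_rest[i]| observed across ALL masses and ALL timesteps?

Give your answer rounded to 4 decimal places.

Answer: 2.0182

Derivation:
Step 0: x=[4.0000 4.0000 10.0000] v=[0.0000 0.0000 0.0000]
Step 1: x=[3.6250 4.7500 9.6250] v=[-1.5000 3.0000 -1.5000]
Step 2: x=[3.0156 5.9688 9.0156] v=[-2.4375 4.8750 -2.4375]
Step 3: x=[2.4004 7.1993 8.4004] v=[-2.4609 4.9218 -2.4609]
Step 4: x=[2.0100 7.9800 8.0100] v=[-1.5615 3.1229 -1.5615]
Step 5: x=[1.9909 8.0182 7.9909] v=[-0.0765 0.1529 -0.0765]
Step 6: x=[2.3502 7.2996 8.3502] v=[1.4372 -2.8744 1.4372]
Max displacement = 2.0182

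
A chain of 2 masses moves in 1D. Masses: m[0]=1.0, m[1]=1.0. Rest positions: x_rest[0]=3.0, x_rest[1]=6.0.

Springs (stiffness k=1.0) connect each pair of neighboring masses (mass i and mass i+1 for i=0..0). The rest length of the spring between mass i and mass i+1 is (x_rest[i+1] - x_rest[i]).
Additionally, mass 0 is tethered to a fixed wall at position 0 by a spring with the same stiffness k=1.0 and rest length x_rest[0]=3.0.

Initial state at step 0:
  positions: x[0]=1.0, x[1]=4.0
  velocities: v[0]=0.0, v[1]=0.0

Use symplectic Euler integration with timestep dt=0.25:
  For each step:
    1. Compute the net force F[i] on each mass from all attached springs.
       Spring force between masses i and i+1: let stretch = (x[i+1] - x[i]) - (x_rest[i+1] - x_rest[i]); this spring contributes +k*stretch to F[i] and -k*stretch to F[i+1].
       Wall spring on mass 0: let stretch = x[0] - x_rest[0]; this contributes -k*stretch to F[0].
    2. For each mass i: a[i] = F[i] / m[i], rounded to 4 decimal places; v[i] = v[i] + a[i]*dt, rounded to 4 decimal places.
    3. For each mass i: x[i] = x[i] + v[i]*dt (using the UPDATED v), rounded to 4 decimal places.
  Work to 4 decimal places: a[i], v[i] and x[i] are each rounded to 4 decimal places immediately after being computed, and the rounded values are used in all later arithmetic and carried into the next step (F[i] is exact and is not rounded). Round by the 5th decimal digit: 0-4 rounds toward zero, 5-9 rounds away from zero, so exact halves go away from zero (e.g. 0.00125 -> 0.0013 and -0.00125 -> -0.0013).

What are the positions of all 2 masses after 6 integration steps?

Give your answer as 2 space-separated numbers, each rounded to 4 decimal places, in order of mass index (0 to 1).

Answer: 2.7193 4.4344

Derivation:
Step 0: x=[1.0000 4.0000] v=[0.0000 0.0000]
Step 1: x=[1.1250 4.0000] v=[0.5000 0.0000]
Step 2: x=[1.3594 4.0078] v=[0.9375 0.0313]
Step 3: x=[1.6744 4.0376] v=[1.2598 0.1192]
Step 4: x=[2.0324 4.1072] v=[1.4320 0.2784]
Step 5: x=[2.3931 4.2346] v=[1.4426 0.5097]
Step 6: x=[2.7193 4.4344] v=[1.3047 0.7993]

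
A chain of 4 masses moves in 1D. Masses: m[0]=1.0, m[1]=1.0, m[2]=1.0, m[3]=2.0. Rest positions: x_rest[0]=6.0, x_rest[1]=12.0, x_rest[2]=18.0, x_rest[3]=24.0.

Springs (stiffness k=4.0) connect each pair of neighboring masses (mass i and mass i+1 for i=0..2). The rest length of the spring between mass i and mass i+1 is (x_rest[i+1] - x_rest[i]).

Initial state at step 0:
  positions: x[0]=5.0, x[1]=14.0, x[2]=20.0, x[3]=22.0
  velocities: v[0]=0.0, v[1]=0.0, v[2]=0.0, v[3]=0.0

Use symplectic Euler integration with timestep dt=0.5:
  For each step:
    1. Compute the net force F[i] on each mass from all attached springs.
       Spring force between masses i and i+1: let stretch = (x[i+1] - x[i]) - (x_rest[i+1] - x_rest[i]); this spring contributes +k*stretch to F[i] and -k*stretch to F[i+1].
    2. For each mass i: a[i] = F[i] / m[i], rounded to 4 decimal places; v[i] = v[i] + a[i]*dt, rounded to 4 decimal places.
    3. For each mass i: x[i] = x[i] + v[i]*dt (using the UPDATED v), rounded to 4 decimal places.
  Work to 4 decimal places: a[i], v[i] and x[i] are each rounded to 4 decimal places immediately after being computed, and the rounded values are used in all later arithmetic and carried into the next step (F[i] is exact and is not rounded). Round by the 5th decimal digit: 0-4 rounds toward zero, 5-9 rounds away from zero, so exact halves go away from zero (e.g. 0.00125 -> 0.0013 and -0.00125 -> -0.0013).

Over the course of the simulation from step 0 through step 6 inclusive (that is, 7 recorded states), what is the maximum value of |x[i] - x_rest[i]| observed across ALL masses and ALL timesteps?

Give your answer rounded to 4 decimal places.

Step 0: x=[5.0000 14.0000 20.0000 22.0000] v=[0.0000 0.0000 0.0000 0.0000]
Step 1: x=[8.0000 11.0000 16.0000 24.0000] v=[6.0000 -6.0000 -8.0000 4.0000]
Step 2: x=[8.0000 10.0000 15.0000 25.0000] v=[0.0000 -2.0000 -2.0000 2.0000]
Step 3: x=[4.0000 12.0000 19.0000 24.0000] v=[-8.0000 4.0000 8.0000 -2.0000]
Step 4: x=[2.0000 13.0000 21.0000 23.5000] v=[-4.0000 2.0000 4.0000 -1.0000]
Step 5: x=[5.0000 11.0000 17.5000 24.7500] v=[6.0000 -4.0000 -7.0000 2.5000]
Step 6: x=[8.0000 9.5000 14.7500 25.3750] v=[6.0000 -3.0000 -5.5000 1.2500]
Max displacement = 4.0000

Answer: 4.0000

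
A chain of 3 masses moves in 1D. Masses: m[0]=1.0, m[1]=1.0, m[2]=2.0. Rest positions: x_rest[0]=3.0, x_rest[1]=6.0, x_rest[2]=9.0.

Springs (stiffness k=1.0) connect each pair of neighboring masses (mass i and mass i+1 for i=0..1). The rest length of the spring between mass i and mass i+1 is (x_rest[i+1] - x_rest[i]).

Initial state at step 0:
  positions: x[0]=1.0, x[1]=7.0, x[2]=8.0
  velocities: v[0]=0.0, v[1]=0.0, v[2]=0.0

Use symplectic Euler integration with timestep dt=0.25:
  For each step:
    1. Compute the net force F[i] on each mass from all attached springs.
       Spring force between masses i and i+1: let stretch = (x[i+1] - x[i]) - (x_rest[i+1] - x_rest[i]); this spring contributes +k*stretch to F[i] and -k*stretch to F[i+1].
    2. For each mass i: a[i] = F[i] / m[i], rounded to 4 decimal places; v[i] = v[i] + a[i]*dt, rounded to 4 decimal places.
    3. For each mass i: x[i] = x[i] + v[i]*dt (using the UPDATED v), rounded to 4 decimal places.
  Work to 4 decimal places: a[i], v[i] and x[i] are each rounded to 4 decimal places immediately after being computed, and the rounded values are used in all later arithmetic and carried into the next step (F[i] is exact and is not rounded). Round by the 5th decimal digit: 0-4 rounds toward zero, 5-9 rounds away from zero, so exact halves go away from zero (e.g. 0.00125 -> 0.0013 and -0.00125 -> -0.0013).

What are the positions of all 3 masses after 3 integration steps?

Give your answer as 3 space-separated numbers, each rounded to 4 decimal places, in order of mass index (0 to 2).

Answer: 1.9742 5.3889 8.3185

Derivation:
Step 0: x=[1.0000 7.0000 8.0000] v=[0.0000 0.0000 0.0000]
Step 1: x=[1.1875 6.6875 8.0625] v=[0.7500 -1.2500 0.2500]
Step 2: x=[1.5313 6.1172 8.1758] v=[1.3750 -2.2813 0.4531]
Step 3: x=[1.9742 5.3889 8.3185] v=[1.7715 -2.9131 0.5708]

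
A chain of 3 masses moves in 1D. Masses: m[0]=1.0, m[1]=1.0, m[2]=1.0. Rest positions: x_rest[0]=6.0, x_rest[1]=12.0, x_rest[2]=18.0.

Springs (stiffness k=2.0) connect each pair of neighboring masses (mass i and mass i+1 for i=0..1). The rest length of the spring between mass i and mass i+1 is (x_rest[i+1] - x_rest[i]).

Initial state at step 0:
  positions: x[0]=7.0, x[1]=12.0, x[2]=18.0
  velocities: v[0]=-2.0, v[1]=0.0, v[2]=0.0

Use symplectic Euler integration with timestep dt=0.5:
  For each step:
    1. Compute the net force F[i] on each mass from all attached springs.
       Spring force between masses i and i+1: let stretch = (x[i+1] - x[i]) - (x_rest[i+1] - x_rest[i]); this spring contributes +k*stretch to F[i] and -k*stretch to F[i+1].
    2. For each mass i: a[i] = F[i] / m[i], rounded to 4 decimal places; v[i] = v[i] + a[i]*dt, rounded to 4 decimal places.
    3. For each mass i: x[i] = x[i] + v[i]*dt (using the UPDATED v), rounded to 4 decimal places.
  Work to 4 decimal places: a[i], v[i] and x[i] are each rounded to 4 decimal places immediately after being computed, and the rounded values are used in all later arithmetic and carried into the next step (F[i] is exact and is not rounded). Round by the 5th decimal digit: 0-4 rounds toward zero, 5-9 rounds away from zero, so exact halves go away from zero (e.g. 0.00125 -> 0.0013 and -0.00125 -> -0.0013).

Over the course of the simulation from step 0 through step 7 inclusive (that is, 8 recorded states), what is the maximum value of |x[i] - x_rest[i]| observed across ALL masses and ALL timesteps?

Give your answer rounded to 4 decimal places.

Step 0: x=[7.0000 12.0000 18.0000] v=[-2.0000 0.0000 0.0000]
Step 1: x=[5.5000 12.5000 18.0000] v=[-3.0000 1.0000 0.0000]
Step 2: x=[4.5000 12.2500 18.2500] v=[-2.0000 -0.5000 0.5000]
Step 3: x=[4.3750 11.1250 18.5000] v=[-0.2500 -2.2500 0.5000]
Step 4: x=[4.6250 10.3125 18.0625] v=[0.5000 -1.6250 -0.8750]
Step 5: x=[4.7188 10.5313 16.7500] v=[0.1875 0.4375 -2.6250]
Step 6: x=[4.7188 10.9532 15.3282] v=[0.0000 0.8437 -2.8437]
Step 7: x=[4.8360 10.4454 14.7189] v=[0.2344 -1.0157 -1.2187]
Max displacement = 3.2811

Answer: 3.2811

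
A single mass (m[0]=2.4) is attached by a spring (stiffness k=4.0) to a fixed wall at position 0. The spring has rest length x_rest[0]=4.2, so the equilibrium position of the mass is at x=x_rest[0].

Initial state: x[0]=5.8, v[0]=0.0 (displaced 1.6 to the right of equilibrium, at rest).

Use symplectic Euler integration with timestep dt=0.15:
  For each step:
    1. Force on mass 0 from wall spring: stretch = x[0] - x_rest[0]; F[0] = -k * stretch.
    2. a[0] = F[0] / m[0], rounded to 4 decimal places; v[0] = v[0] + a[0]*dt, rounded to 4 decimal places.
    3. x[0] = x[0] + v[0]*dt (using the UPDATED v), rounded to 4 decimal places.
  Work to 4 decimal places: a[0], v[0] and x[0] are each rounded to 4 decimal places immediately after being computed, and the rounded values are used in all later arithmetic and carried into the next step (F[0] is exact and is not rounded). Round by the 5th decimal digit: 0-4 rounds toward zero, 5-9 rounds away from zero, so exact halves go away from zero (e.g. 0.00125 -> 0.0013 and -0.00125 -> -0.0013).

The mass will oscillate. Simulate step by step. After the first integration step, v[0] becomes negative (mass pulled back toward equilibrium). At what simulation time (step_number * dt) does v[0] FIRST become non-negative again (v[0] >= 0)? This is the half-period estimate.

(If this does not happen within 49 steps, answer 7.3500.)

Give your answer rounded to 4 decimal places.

Step 0: x=[5.8000] v=[0.0000]
Step 1: x=[5.7400] v=[-0.4000]
Step 2: x=[5.6223] v=[-0.7850]
Step 3: x=[5.4512] v=[-1.1406]
Step 4: x=[5.2332] v=[-1.4534]
Step 5: x=[4.9764] v=[-1.7117]
Step 6: x=[4.6905] v=[-1.9058]
Step 7: x=[4.3862] v=[-2.0284]
Step 8: x=[4.0750] v=[-2.0749]
Step 9: x=[3.7684] v=[-2.0437]
Step 10: x=[3.4780] v=[-1.9358]
Step 11: x=[3.2147] v=[-1.7553]
Step 12: x=[2.9884] v=[-1.5090]
Step 13: x=[2.8075] v=[-1.2061]
Step 14: x=[2.6788] v=[-0.8580]
Step 15: x=[2.6071] v=[-0.4777]
Step 16: x=[2.5952] v=[-0.0795]
Step 17: x=[2.6435] v=[0.3217]
First v>=0 after going negative at step 17, time=2.5500

Answer: 2.5500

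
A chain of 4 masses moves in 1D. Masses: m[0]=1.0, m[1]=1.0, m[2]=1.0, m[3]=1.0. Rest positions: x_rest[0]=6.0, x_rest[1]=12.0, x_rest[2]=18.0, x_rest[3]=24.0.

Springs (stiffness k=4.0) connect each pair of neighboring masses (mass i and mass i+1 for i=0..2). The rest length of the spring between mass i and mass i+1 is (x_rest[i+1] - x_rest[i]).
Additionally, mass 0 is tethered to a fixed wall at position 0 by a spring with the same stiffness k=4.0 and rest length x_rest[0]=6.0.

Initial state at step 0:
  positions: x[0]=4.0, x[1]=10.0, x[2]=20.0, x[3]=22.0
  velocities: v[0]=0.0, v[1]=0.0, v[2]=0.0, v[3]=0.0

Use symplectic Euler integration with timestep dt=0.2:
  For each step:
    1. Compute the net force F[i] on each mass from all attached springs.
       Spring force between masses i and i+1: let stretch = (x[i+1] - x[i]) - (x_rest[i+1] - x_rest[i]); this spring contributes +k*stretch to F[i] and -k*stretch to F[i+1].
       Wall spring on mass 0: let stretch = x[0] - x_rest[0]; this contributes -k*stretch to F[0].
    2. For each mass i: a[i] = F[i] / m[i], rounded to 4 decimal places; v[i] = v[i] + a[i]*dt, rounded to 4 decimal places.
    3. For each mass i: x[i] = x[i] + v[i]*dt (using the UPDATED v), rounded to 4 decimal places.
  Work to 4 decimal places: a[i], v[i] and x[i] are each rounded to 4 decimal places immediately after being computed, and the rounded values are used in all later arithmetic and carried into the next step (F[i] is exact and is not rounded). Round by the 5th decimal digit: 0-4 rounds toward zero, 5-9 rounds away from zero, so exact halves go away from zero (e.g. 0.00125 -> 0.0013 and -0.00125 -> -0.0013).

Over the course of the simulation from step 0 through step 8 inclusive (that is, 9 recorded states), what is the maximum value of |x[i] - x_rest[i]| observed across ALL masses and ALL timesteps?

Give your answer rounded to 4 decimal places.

Answer: 3.5510

Derivation:
Step 0: x=[4.0000 10.0000 20.0000 22.0000] v=[0.0000 0.0000 0.0000 0.0000]
Step 1: x=[4.3200 10.6400 18.7200 22.6400] v=[1.6000 3.2000 -6.4000 3.2000]
Step 2: x=[4.9600 11.5616 16.7744 23.6128] v=[3.2000 4.6080 -9.7280 4.8640]
Step 3: x=[5.8627 12.2610 15.0889 24.4515] v=[4.5133 3.4970 -8.4275 4.1933]
Step 4: x=[6.8511 12.3891 14.4490 24.7521] v=[4.9418 0.6407 -3.1997 1.5032]
Step 5: x=[7.6294 11.9607 15.1280 24.3642] v=[3.8913 -2.1418 3.3949 -1.9393]
Step 6: x=[7.8800 11.3461 16.7780 23.4585] v=[1.2528 -3.0730 8.2500 -4.5283]
Step 7: x=[7.4243 11.0460 18.6278 22.4440] v=[-2.2783 -1.5004 9.2489 -5.0727]
Step 8: x=[6.3602 11.3795 19.8751 21.7789] v=[-5.3204 1.6677 6.2364 -3.3257]
Max displacement = 3.5510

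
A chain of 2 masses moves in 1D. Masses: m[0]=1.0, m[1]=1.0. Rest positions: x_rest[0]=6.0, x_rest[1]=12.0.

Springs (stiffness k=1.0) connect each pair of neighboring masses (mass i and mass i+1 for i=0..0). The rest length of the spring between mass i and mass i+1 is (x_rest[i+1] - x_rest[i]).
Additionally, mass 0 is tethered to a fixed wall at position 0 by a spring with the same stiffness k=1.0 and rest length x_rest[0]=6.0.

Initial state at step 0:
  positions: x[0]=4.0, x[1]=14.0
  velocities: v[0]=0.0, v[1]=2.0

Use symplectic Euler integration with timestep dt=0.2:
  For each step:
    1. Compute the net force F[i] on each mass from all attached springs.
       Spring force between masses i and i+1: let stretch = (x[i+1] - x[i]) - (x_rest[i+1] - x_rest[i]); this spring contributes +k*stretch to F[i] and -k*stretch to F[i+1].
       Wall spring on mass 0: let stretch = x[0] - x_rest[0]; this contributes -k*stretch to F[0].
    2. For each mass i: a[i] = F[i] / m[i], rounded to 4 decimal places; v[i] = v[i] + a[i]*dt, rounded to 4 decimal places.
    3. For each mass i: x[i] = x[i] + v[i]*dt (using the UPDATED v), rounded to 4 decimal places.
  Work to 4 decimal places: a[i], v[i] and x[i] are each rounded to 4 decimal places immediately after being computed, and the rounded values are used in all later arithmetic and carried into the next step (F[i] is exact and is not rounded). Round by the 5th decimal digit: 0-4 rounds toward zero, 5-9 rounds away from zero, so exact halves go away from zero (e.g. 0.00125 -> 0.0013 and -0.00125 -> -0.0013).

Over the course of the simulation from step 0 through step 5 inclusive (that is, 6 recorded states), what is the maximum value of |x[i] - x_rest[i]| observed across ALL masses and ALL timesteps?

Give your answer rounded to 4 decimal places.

Answer: 2.3200

Derivation:
Step 0: x=[4.0000 14.0000] v=[0.0000 2.0000]
Step 1: x=[4.2400 14.2400] v=[1.2000 1.2000]
Step 2: x=[4.7104 14.3200] v=[2.3520 0.4000]
Step 3: x=[5.3768 14.2556] v=[3.3318 -0.3219]
Step 4: x=[6.1832 14.0761] v=[4.0322 -0.8977]
Step 5: x=[7.0580 13.8208] v=[4.3741 -1.2763]
Max displacement = 2.3200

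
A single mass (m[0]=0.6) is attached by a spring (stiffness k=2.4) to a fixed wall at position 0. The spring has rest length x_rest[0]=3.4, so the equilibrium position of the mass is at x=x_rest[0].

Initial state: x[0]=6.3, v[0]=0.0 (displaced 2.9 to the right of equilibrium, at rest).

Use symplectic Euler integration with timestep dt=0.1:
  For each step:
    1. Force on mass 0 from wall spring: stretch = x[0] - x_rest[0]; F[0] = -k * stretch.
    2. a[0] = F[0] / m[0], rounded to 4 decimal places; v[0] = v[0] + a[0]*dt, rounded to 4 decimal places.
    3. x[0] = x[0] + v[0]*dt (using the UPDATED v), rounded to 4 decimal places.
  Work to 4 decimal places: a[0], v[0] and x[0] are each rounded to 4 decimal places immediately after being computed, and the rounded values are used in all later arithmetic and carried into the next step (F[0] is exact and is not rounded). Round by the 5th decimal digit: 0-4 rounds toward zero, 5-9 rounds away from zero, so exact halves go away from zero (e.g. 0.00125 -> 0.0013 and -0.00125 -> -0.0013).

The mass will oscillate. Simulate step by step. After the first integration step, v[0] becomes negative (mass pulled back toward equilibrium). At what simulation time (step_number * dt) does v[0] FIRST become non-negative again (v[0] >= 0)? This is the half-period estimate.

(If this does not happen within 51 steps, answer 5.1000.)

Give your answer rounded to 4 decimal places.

Step 0: x=[6.3000] v=[0.0000]
Step 1: x=[6.1840] v=[-1.1600]
Step 2: x=[5.9566] v=[-2.2736]
Step 3: x=[5.6270] v=[-3.2962]
Step 4: x=[5.2083] v=[-4.1870]
Step 5: x=[4.7173] v=[-4.9103]
Step 6: x=[4.1736] v=[-5.4372]
Step 7: x=[3.5989] v=[-5.7466]
Step 8: x=[3.0163] v=[-5.8262]
Step 9: x=[2.4490] v=[-5.6727]
Step 10: x=[1.9198] v=[-5.2923]
Step 11: x=[1.4498] v=[-4.7002]
Step 12: x=[1.0578] v=[-3.9201]
Step 13: x=[0.7595] v=[-2.9832]
Step 14: x=[0.5668] v=[-1.9270]
Step 15: x=[0.4874] v=[-0.7937]
Step 16: x=[0.5245] v=[0.3713]
First v>=0 after going negative at step 16, time=1.6000

Answer: 1.6000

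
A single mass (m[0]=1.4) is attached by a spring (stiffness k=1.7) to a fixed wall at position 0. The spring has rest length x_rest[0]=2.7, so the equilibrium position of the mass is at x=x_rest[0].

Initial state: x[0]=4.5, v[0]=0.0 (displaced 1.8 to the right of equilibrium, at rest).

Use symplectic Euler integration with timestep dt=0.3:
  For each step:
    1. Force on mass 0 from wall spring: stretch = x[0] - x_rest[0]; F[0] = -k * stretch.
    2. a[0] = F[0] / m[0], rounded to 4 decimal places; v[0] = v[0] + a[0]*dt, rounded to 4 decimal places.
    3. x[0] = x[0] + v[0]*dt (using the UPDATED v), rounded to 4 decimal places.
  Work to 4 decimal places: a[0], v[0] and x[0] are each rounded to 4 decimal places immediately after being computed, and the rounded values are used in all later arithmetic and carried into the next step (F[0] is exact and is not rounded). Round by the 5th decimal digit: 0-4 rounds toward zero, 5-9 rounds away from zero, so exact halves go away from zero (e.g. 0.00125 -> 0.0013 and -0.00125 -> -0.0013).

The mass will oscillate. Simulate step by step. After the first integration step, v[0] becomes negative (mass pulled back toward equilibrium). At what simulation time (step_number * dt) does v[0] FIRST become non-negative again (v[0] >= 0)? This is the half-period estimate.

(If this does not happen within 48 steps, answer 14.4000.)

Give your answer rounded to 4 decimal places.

Answer: 3.0000

Derivation:
Step 0: x=[4.5000] v=[0.0000]
Step 1: x=[4.3033] v=[-0.6557]
Step 2: x=[3.9314] v=[-1.2398]
Step 3: x=[3.4249] v=[-1.6884]
Step 4: x=[2.8392] v=[-1.9525]
Step 5: x=[2.2382] v=[-2.0032]
Step 6: x=[1.6877] v=[-1.8350]
Step 7: x=[1.2478] v=[-1.4662]
Step 8: x=[0.9666] v=[-0.9372]
Step 9: x=[0.8749] v=[-0.3058]
Step 10: x=[0.9826] v=[0.3591]
First v>=0 after going negative at step 10, time=3.0000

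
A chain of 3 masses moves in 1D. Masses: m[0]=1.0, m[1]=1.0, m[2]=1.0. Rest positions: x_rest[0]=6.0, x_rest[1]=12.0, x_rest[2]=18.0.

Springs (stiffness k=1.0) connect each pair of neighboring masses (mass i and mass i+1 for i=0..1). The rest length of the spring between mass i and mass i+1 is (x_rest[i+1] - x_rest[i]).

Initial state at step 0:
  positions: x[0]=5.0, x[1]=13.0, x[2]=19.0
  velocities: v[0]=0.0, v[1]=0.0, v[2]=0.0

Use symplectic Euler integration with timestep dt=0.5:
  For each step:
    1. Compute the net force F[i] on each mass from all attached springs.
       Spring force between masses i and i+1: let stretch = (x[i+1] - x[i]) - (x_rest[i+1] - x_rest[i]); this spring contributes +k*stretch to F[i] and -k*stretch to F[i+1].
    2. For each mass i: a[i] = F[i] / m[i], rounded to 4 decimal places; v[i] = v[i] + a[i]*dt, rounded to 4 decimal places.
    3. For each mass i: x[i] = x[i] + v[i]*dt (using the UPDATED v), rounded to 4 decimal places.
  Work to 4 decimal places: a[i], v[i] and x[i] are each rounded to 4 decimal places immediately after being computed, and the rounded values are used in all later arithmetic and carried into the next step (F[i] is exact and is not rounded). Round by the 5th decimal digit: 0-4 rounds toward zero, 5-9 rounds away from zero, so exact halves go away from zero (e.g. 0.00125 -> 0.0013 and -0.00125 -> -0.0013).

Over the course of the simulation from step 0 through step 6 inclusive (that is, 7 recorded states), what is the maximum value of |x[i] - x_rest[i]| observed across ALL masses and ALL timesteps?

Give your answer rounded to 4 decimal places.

Step 0: x=[5.0000 13.0000 19.0000] v=[0.0000 0.0000 0.0000]
Step 1: x=[5.5000 12.5000 19.0000] v=[1.0000 -1.0000 0.0000]
Step 2: x=[6.2500 11.8750 18.8750] v=[1.5000 -1.2500 -0.2500]
Step 3: x=[6.9063 11.5938 18.5000] v=[1.3125 -0.5625 -0.7500]
Step 4: x=[7.2345 11.8673 17.8985] v=[0.6563 0.5469 -1.2031]
Step 5: x=[7.2209 12.4904 17.2892] v=[-0.0273 1.2461 -1.2187]
Step 6: x=[7.0246 12.9958 16.9802] v=[-0.3926 1.0108 -0.6181]
Max displacement = 1.2345

Answer: 1.2345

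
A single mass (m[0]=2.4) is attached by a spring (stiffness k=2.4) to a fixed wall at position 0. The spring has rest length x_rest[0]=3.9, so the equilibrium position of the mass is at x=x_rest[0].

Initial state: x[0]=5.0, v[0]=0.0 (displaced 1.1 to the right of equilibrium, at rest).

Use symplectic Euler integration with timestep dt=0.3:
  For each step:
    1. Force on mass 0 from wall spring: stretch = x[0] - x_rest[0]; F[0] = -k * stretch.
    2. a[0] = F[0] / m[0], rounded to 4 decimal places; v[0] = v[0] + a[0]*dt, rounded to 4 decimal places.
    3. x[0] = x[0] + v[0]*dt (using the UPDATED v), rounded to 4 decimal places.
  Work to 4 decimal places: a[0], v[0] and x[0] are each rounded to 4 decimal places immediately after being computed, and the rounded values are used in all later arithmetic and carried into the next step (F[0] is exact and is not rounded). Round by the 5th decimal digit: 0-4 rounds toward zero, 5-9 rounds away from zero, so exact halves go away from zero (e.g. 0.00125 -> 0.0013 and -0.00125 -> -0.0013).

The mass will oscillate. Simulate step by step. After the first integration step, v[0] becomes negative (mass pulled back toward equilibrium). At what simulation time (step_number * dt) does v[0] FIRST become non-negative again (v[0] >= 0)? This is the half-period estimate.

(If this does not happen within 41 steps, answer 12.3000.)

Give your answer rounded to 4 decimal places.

Answer: 3.3000

Derivation:
Step 0: x=[5.0000] v=[0.0000]
Step 1: x=[4.9010] v=[-0.3300]
Step 2: x=[4.7119] v=[-0.6303]
Step 3: x=[4.4497] v=[-0.8739]
Step 4: x=[4.1381] v=[-1.0388]
Step 5: x=[3.8050] v=[-1.1102]
Step 6: x=[3.4805] v=[-1.0817]
Step 7: x=[3.1937] v=[-0.9559]
Step 8: x=[2.9705] v=[-0.7440]
Step 9: x=[2.8309] v=[-0.4652]
Step 10: x=[2.7876] v=[-0.1445]
Step 11: x=[2.8444] v=[0.1892]
First v>=0 after going negative at step 11, time=3.3000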